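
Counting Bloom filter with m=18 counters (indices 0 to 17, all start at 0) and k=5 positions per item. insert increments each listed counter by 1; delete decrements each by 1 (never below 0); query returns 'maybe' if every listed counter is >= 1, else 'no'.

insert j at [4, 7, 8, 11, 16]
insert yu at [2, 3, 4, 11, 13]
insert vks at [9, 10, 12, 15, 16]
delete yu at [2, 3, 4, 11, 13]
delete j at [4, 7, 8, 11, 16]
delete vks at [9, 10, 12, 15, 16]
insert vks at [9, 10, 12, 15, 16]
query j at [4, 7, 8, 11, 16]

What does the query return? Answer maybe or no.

Answer: no

Derivation:
Step 1: insert j at [4, 7, 8, 11, 16] -> counters=[0,0,0,0,1,0,0,1,1,0,0,1,0,0,0,0,1,0]
Step 2: insert yu at [2, 3, 4, 11, 13] -> counters=[0,0,1,1,2,0,0,1,1,0,0,2,0,1,0,0,1,0]
Step 3: insert vks at [9, 10, 12, 15, 16] -> counters=[0,0,1,1,2,0,0,1,1,1,1,2,1,1,0,1,2,0]
Step 4: delete yu at [2, 3, 4, 11, 13] -> counters=[0,0,0,0,1,0,0,1,1,1,1,1,1,0,0,1,2,0]
Step 5: delete j at [4, 7, 8, 11, 16] -> counters=[0,0,0,0,0,0,0,0,0,1,1,0,1,0,0,1,1,0]
Step 6: delete vks at [9, 10, 12, 15, 16] -> counters=[0,0,0,0,0,0,0,0,0,0,0,0,0,0,0,0,0,0]
Step 7: insert vks at [9, 10, 12, 15, 16] -> counters=[0,0,0,0,0,0,0,0,0,1,1,0,1,0,0,1,1,0]
Query j: check counters[4]=0 counters[7]=0 counters[8]=0 counters[11]=0 counters[16]=1 -> no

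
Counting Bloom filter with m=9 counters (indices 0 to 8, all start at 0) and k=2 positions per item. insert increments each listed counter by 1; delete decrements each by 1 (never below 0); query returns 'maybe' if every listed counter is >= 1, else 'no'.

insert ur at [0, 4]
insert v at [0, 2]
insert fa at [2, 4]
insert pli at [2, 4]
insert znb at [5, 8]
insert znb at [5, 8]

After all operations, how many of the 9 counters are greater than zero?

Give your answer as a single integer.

Answer: 5

Derivation:
Step 1: insert ur at [0, 4] -> counters=[1,0,0,0,1,0,0,0,0]
Step 2: insert v at [0, 2] -> counters=[2,0,1,0,1,0,0,0,0]
Step 3: insert fa at [2, 4] -> counters=[2,0,2,0,2,0,0,0,0]
Step 4: insert pli at [2, 4] -> counters=[2,0,3,0,3,0,0,0,0]
Step 5: insert znb at [5, 8] -> counters=[2,0,3,0,3,1,0,0,1]
Step 6: insert znb at [5, 8] -> counters=[2,0,3,0,3,2,0,0,2]
Final counters=[2,0,3,0,3,2,0,0,2] -> 5 nonzero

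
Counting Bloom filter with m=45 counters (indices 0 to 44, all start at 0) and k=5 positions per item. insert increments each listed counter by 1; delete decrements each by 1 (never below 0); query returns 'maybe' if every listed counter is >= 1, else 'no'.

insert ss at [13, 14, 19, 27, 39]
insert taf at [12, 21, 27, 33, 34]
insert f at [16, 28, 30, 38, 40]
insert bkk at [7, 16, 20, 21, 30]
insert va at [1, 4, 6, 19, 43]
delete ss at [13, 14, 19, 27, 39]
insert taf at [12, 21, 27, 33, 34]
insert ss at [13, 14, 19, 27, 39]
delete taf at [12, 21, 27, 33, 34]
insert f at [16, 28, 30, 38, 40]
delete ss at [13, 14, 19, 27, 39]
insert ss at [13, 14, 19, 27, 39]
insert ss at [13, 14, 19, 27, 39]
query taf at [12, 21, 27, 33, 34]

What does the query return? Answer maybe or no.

Step 1: insert ss at [13, 14, 19, 27, 39] -> counters=[0,0,0,0,0,0,0,0,0,0,0,0,0,1,1,0,0,0,0,1,0,0,0,0,0,0,0,1,0,0,0,0,0,0,0,0,0,0,0,1,0,0,0,0,0]
Step 2: insert taf at [12, 21, 27, 33, 34] -> counters=[0,0,0,0,0,0,0,0,0,0,0,0,1,1,1,0,0,0,0,1,0,1,0,0,0,0,0,2,0,0,0,0,0,1,1,0,0,0,0,1,0,0,0,0,0]
Step 3: insert f at [16, 28, 30, 38, 40] -> counters=[0,0,0,0,0,0,0,0,0,0,0,0,1,1,1,0,1,0,0,1,0,1,0,0,0,0,0,2,1,0,1,0,0,1,1,0,0,0,1,1,1,0,0,0,0]
Step 4: insert bkk at [7, 16, 20, 21, 30] -> counters=[0,0,0,0,0,0,0,1,0,0,0,0,1,1,1,0,2,0,0,1,1,2,0,0,0,0,0,2,1,0,2,0,0,1,1,0,0,0,1,1,1,0,0,0,0]
Step 5: insert va at [1, 4, 6, 19, 43] -> counters=[0,1,0,0,1,0,1,1,0,0,0,0,1,1,1,0,2,0,0,2,1,2,0,0,0,0,0,2,1,0,2,0,0,1,1,0,0,0,1,1,1,0,0,1,0]
Step 6: delete ss at [13, 14, 19, 27, 39] -> counters=[0,1,0,0,1,0,1,1,0,0,0,0,1,0,0,0,2,0,0,1,1,2,0,0,0,0,0,1,1,0,2,0,0,1,1,0,0,0,1,0,1,0,0,1,0]
Step 7: insert taf at [12, 21, 27, 33, 34] -> counters=[0,1,0,0,1,0,1,1,0,0,0,0,2,0,0,0,2,0,0,1,1,3,0,0,0,0,0,2,1,0,2,0,0,2,2,0,0,0,1,0,1,0,0,1,0]
Step 8: insert ss at [13, 14, 19, 27, 39] -> counters=[0,1,0,0,1,0,1,1,0,0,0,0,2,1,1,0,2,0,0,2,1,3,0,0,0,0,0,3,1,0,2,0,0,2,2,0,0,0,1,1,1,0,0,1,0]
Step 9: delete taf at [12, 21, 27, 33, 34] -> counters=[0,1,0,0,1,0,1,1,0,0,0,0,1,1,1,0,2,0,0,2,1,2,0,0,0,0,0,2,1,0,2,0,0,1,1,0,0,0,1,1,1,0,0,1,0]
Step 10: insert f at [16, 28, 30, 38, 40] -> counters=[0,1,0,0,1,0,1,1,0,0,0,0,1,1,1,0,3,0,0,2,1,2,0,0,0,0,0,2,2,0,3,0,0,1,1,0,0,0,2,1,2,0,0,1,0]
Step 11: delete ss at [13, 14, 19, 27, 39] -> counters=[0,1,0,0,1,0,1,1,0,0,0,0,1,0,0,0,3,0,0,1,1,2,0,0,0,0,0,1,2,0,3,0,0,1,1,0,0,0,2,0,2,0,0,1,0]
Step 12: insert ss at [13, 14, 19, 27, 39] -> counters=[0,1,0,0,1,0,1,1,0,0,0,0,1,1,1,0,3,0,0,2,1,2,0,0,0,0,0,2,2,0,3,0,0,1,1,0,0,0,2,1,2,0,0,1,0]
Step 13: insert ss at [13, 14, 19, 27, 39] -> counters=[0,1,0,0,1,0,1,1,0,0,0,0,1,2,2,0,3,0,0,3,1,2,0,0,0,0,0,3,2,0,3,0,0,1,1,0,0,0,2,2,2,0,0,1,0]
Query taf: check counters[12]=1 counters[21]=2 counters[27]=3 counters[33]=1 counters[34]=1 -> maybe

Answer: maybe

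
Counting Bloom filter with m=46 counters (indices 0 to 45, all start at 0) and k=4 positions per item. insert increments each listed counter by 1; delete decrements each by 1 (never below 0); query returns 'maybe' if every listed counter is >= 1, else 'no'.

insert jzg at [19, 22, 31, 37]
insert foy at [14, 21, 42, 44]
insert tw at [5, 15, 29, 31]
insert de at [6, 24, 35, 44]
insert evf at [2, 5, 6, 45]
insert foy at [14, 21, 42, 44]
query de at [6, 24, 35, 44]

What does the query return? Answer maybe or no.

Answer: maybe

Derivation:
Step 1: insert jzg at [19, 22, 31, 37] -> counters=[0,0,0,0,0,0,0,0,0,0,0,0,0,0,0,0,0,0,0,1,0,0,1,0,0,0,0,0,0,0,0,1,0,0,0,0,0,1,0,0,0,0,0,0,0,0]
Step 2: insert foy at [14, 21, 42, 44] -> counters=[0,0,0,0,0,0,0,0,0,0,0,0,0,0,1,0,0,0,0,1,0,1,1,0,0,0,0,0,0,0,0,1,0,0,0,0,0,1,0,0,0,0,1,0,1,0]
Step 3: insert tw at [5, 15, 29, 31] -> counters=[0,0,0,0,0,1,0,0,0,0,0,0,0,0,1,1,0,0,0,1,0,1,1,0,0,0,0,0,0,1,0,2,0,0,0,0,0,1,0,0,0,0,1,0,1,0]
Step 4: insert de at [6, 24, 35, 44] -> counters=[0,0,0,0,0,1,1,0,0,0,0,0,0,0,1,1,0,0,0,1,0,1,1,0,1,0,0,0,0,1,0,2,0,0,0,1,0,1,0,0,0,0,1,0,2,0]
Step 5: insert evf at [2, 5, 6, 45] -> counters=[0,0,1,0,0,2,2,0,0,0,0,0,0,0,1,1,0,0,0,1,0,1,1,0,1,0,0,0,0,1,0,2,0,0,0,1,0,1,0,0,0,0,1,0,2,1]
Step 6: insert foy at [14, 21, 42, 44] -> counters=[0,0,1,0,0,2,2,0,0,0,0,0,0,0,2,1,0,0,0,1,0,2,1,0,1,0,0,0,0,1,0,2,0,0,0,1,0,1,0,0,0,0,2,0,3,1]
Query de: check counters[6]=2 counters[24]=1 counters[35]=1 counters[44]=3 -> maybe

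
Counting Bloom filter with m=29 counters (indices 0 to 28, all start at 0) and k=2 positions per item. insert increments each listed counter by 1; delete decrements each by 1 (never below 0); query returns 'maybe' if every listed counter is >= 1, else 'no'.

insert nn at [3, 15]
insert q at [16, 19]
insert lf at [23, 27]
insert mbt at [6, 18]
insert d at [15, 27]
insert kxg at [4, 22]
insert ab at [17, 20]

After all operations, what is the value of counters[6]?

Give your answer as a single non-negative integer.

Step 1: insert nn at [3, 15] -> counters=[0,0,0,1,0,0,0,0,0,0,0,0,0,0,0,1,0,0,0,0,0,0,0,0,0,0,0,0,0]
Step 2: insert q at [16, 19] -> counters=[0,0,0,1,0,0,0,0,0,0,0,0,0,0,0,1,1,0,0,1,0,0,0,0,0,0,0,0,0]
Step 3: insert lf at [23, 27] -> counters=[0,0,0,1,0,0,0,0,0,0,0,0,0,0,0,1,1,0,0,1,0,0,0,1,0,0,0,1,0]
Step 4: insert mbt at [6, 18] -> counters=[0,0,0,1,0,0,1,0,0,0,0,0,0,0,0,1,1,0,1,1,0,0,0,1,0,0,0,1,0]
Step 5: insert d at [15, 27] -> counters=[0,0,0,1,0,0,1,0,0,0,0,0,0,0,0,2,1,0,1,1,0,0,0,1,0,0,0,2,0]
Step 6: insert kxg at [4, 22] -> counters=[0,0,0,1,1,0,1,0,0,0,0,0,0,0,0,2,1,0,1,1,0,0,1,1,0,0,0,2,0]
Step 7: insert ab at [17, 20] -> counters=[0,0,0,1,1,0,1,0,0,0,0,0,0,0,0,2,1,1,1,1,1,0,1,1,0,0,0,2,0]
Final counters=[0,0,0,1,1,0,1,0,0,0,0,0,0,0,0,2,1,1,1,1,1,0,1,1,0,0,0,2,0] -> counters[6]=1

Answer: 1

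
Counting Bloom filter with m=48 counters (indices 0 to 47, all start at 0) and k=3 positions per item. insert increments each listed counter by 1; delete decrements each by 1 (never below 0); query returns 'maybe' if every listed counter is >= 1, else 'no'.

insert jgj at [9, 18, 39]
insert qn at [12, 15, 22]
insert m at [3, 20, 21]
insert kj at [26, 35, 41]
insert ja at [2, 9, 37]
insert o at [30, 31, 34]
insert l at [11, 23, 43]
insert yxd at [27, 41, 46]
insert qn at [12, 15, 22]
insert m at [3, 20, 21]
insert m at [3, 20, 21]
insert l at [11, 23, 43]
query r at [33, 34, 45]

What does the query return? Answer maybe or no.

Step 1: insert jgj at [9, 18, 39] -> counters=[0,0,0,0,0,0,0,0,0,1,0,0,0,0,0,0,0,0,1,0,0,0,0,0,0,0,0,0,0,0,0,0,0,0,0,0,0,0,0,1,0,0,0,0,0,0,0,0]
Step 2: insert qn at [12, 15, 22] -> counters=[0,0,0,0,0,0,0,0,0,1,0,0,1,0,0,1,0,0,1,0,0,0,1,0,0,0,0,0,0,0,0,0,0,0,0,0,0,0,0,1,0,0,0,0,0,0,0,0]
Step 3: insert m at [3, 20, 21] -> counters=[0,0,0,1,0,0,0,0,0,1,0,0,1,0,0,1,0,0,1,0,1,1,1,0,0,0,0,0,0,0,0,0,0,0,0,0,0,0,0,1,0,0,0,0,0,0,0,0]
Step 4: insert kj at [26, 35, 41] -> counters=[0,0,0,1,0,0,0,0,0,1,0,0,1,0,0,1,0,0,1,0,1,1,1,0,0,0,1,0,0,0,0,0,0,0,0,1,0,0,0,1,0,1,0,0,0,0,0,0]
Step 5: insert ja at [2, 9, 37] -> counters=[0,0,1,1,0,0,0,0,0,2,0,0,1,0,0,1,0,0,1,0,1,1,1,0,0,0,1,0,0,0,0,0,0,0,0,1,0,1,0,1,0,1,0,0,0,0,0,0]
Step 6: insert o at [30, 31, 34] -> counters=[0,0,1,1,0,0,0,0,0,2,0,0,1,0,0,1,0,0,1,0,1,1,1,0,0,0,1,0,0,0,1,1,0,0,1,1,0,1,0,1,0,1,0,0,0,0,0,0]
Step 7: insert l at [11, 23, 43] -> counters=[0,0,1,1,0,0,0,0,0,2,0,1,1,0,0,1,0,0,1,0,1,1,1,1,0,0,1,0,0,0,1,1,0,0,1,1,0,1,0,1,0,1,0,1,0,0,0,0]
Step 8: insert yxd at [27, 41, 46] -> counters=[0,0,1,1,0,0,0,0,0,2,0,1,1,0,0,1,0,0,1,0,1,1,1,1,0,0,1,1,0,0,1,1,0,0,1,1,0,1,0,1,0,2,0,1,0,0,1,0]
Step 9: insert qn at [12, 15, 22] -> counters=[0,0,1,1,0,0,0,0,0,2,0,1,2,0,0,2,0,0,1,0,1,1,2,1,0,0,1,1,0,0,1,1,0,0,1,1,0,1,0,1,0,2,0,1,0,0,1,0]
Step 10: insert m at [3, 20, 21] -> counters=[0,0,1,2,0,0,0,0,0,2,0,1,2,0,0,2,0,0,1,0,2,2,2,1,0,0,1,1,0,0,1,1,0,0,1,1,0,1,0,1,0,2,0,1,0,0,1,0]
Step 11: insert m at [3, 20, 21] -> counters=[0,0,1,3,0,0,0,0,0,2,0,1,2,0,0,2,0,0,1,0,3,3,2,1,0,0,1,1,0,0,1,1,0,0,1,1,0,1,0,1,0,2,0,1,0,0,1,0]
Step 12: insert l at [11, 23, 43] -> counters=[0,0,1,3,0,0,0,0,0,2,0,2,2,0,0,2,0,0,1,0,3,3,2,2,0,0,1,1,0,0,1,1,0,0,1,1,0,1,0,1,0,2,0,2,0,0,1,0]
Query r: check counters[33]=0 counters[34]=1 counters[45]=0 -> no

Answer: no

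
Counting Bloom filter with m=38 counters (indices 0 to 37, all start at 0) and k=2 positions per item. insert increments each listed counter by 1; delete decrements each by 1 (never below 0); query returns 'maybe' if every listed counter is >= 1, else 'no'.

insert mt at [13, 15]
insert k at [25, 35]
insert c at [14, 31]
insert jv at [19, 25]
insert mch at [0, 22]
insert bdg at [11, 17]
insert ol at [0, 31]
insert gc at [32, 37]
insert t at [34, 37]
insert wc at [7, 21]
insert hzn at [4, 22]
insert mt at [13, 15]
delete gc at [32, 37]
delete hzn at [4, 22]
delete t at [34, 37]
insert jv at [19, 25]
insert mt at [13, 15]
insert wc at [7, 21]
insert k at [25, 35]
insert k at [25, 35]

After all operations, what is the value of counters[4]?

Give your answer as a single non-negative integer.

Answer: 0

Derivation:
Step 1: insert mt at [13, 15] -> counters=[0,0,0,0,0,0,0,0,0,0,0,0,0,1,0,1,0,0,0,0,0,0,0,0,0,0,0,0,0,0,0,0,0,0,0,0,0,0]
Step 2: insert k at [25, 35] -> counters=[0,0,0,0,0,0,0,0,0,0,0,0,0,1,0,1,0,0,0,0,0,0,0,0,0,1,0,0,0,0,0,0,0,0,0,1,0,0]
Step 3: insert c at [14, 31] -> counters=[0,0,0,0,0,0,0,0,0,0,0,0,0,1,1,1,0,0,0,0,0,0,0,0,0,1,0,0,0,0,0,1,0,0,0,1,0,0]
Step 4: insert jv at [19, 25] -> counters=[0,0,0,0,0,0,0,0,0,0,0,0,0,1,1,1,0,0,0,1,0,0,0,0,0,2,0,0,0,0,0,1,0,0,0,1,0,0]
Step 5: insert mch at [0, 22] -> counters=[1,0,0,0,0,0,0,0,0,0,0,0,0,1,1,1,0,0,0,1,0,0,1,0,0,2,0,0,0,0,0,1,0,0,0,1,0,0]
Step 6: insert bdg at [11, 17] -> counters=[1,0,0,0,0,0,0,0,0,0,0,1,0,1,1,1,0,1,0,1,0,0,1,0,0,2,0,0,0,0,0,1,0,0,0,1,0,0]
Step 7: insert ol at [0, 31] -> counters=[2,0,0,0,0,0,0,0,0,0,0,1,0,1,1,1,0,1,0,1,0,0,1,0,0,2,0,0,0,0,0,2,0,0,0,1,0,0]
Step 8: insert gc at [32, 37] -> counters=[2,0,0,0,0,0,0,0,0,0,0,1,0,1,1,1,0,1,0,1,0,0,1,0,0,2,0,0,0,0,0,2,1,0,0,1,0,1]
Step 9: insert t at [34, 37] -> counters=[2,0,0,0,0,0,0,0,0,0,0,1,0,1,1,1,0,1,0,1,0,0,1,0,0,2,0,0,0,0,0,2,1,0,1,1,0,2]
Step 10: insert wc at [7, 21] -> counters=[2,0,0,0,0,0,0,1,0,0,0,1,0,1,1,1,0,1,0,1,0,1,1,0,0,2,0,0,0,0,0,2,1,0,1,1,0,2]
Step 11: insert hzn at [4, 22] -> counters=[2,0,0,0,1,0,0,1,0,0,0,1,0,1,1,1,0,1,0,1,0,1,2,0,0,2,0,0,0,0,0,2,1,0,1,1,0,2]
Step 12: insert mt at [13, 15] -> counters=[2,0,0,0,1,0,0,1,0,0,0,1,0,2,1,2,0,1,0,1,0,1,2,0,0,2,0,0,0,0,0,2,1,0,1,1,0,2]
Step 13: delete gc at [32, 37] -> counters=[2,0,0,0,1,0,0,1,0,0,0,1,0,2,1,2,0,1,0,1,0,1,2,0,0,2,0,0,0,0,0,2,0,0,1,1,0,1]
Step 14: delete hzn at [4, 22] -> counters=[2,0,0,0,0,0,0,1,0,0,0,1,0,2,1,2,0,1,0,1,0,1,1,0,0,2,0,0,0,0,0,2,0,0,1,1,0,1]
Step 15: delete t at [34, 37] -> counters=[2,0,0,0,0,0,0,1,0,0,0,1,0,2,1,2,0,1,0,1,0,1,1,0,0,2,0,0,0,0,0,2,0,0,0,1,0,0]
Step 16: insert jv at [19, 25] -> counters=[2,0,0,0,0,0,0,1,0,0,0,1,0,2,1,2,0,1,0,2,0,1,1,0,0,3,0,0,0,0,0,2,0,0,0,1,0,0]
Step 17: insert mt at [13, 15] -> counters=[2,0,0,0,0,0,0,1,0,0,0,1,0,3,1,3,0,1,0,2,0,1,1,0,0,3,0,0,0,0,0,2,0,0,0,1,0,0]
Step 18: insert wc at [7, 21] -> counters=[2,0,0,0,0,0,0,2,0,0,0,1,0,3,1,3,0,1,0,2,0,2,1,0,0,3,0,0,0,0,0,2,0,0,0,1,0,0]
Step 19: insert k at [25, 35] -> counters=[2,0,0,0,0,0,0,2,0,0,0,1,0,3,1,3,0,1,0,2,0,2,1,0,0,4,0,0,0,0,0,2,0,0,0,2,0,0]
Step 20: insert k at [25, 35] -> counters=[2,0,0,0,0,0,0,2,0,0,0,1,0,3,1,3,0,1,0,2,0,2,1,0,0,5,0,0,0,0,0,2,0,0,0,3,0,0]
Final counters=[2,0,0,0,0,0,0,2,0,0,0,1,0,3,1,3,0,1,0,2,0,2,1,0,0,5,0,0,0,0,0,2,0,0,0,3,0,0] -> counters[4]=0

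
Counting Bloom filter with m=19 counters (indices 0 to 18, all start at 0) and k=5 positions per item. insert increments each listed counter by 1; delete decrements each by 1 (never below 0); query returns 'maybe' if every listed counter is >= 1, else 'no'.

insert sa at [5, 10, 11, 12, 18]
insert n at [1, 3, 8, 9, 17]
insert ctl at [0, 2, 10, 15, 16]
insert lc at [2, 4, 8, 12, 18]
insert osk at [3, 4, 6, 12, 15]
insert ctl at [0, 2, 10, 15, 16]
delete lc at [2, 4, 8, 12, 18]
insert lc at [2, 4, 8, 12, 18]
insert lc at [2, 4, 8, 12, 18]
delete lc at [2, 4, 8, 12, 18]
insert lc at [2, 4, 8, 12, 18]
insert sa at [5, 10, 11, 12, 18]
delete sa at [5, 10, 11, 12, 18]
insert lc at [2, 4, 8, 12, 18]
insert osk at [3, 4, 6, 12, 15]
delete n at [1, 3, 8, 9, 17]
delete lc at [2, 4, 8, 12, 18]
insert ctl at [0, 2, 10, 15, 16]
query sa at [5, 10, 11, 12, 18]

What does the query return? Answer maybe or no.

Step 1: insert sa at [5, 10, 11, 12, 18] -> counters=[0,0,0,0,0,1,0,0,0,0,1,1,1,0,0,0,0,0,1]
Step 2: insert n at [1, 3, 8, 9, 17] -> counters=[0,1,0,1,0,1,0,0,1,1,1,1,1,0,0,0,0,1,1]
Step 3: insert ctl at [0, 2, 10, 15, 16] -> counters=[1,1,1,1,0,1,0,0,1,1,2,1,1,0,0,1,1,1,1]
Step 4: insert lc at [2, 4, 8, 12, 18] -> counters=[1,1,2,1,1,1,0,0,2,1,2,1,2,0,0,1,1,1,2]
Step 5: insert osk at [3, 4, 6, 12, 15] -> counters=[1,1,2,2,2,1,1,0,2,1,2,1,3,0,0,2,1,1,2]
Step 6: insert ctl at [0, 2, 10, 15, 16] -> counters=[2,1,3,2,2,1,1,0,2,1,3,1,3,0,0,3,2,1,2]
Step 7: delete lc at [2, 4, 8, 12, 18] -> counters=[2,1,2,2,1,1,1,0,1,1,3,1,2,0,0,3,2,1,1]
Step 8: insert lc at [2, 4, 8, 12, 18] -> counters=[2,1,3,2,2,1,1,0,2,1,3,1,3,0,0,3,2,1,2]
Step 9: insert lc at [2, 4, 8, 12, 18] -> counters=[2,1,4,2,3,1,1,0,3,1,3,1,4,0,0,3,2,1,3]
Step 10: delete lc at [2, 4, 8, 12, 18] -> counters=[2,1,3,2,2,1,1,0,2,1,3,1,3,0,0,3,2,1,2]
Step 11: insert lc at [2, 4, 8, 12, 18] -> counters=[2,1,4,2,3,1,1,0,3,1,3,1,4,0,0,3,2,1,3]
Step 12: insert sa at [5, 10, 11, 12, 18] -> counters=[2,1,4,2,3,2,1,0,3,1,4,2,5,0,0,3,2,1,4]
Step 13: delete sa at [5, 10, 11, 12, 18] -> counters=[2,1,4,2,3,1,1,0,3,1,3,1,4,0,0,3,2,1,3]
Step 14: insert lc at [2, 4, 8, 12, 18] -> counters=[2,1,5,2,4,1,1,0,4,1,3,1,5,0,0,3,2,1,4]
Step 15: insert osk at [3, 4, 6, 12, 15] -> counters=[2,1,5,3,5,1,2,0,4,1,3,1,6,0,0,4,2,1,4]
Step 16: delete n at [1, 3, 8, 9, 17] -> counters=[2,0,5,2,5,1,2,0,3,0,3,1,6,0,0,4,2,0,4]
Step 17: delete lc at [2, 4, 8, 12, 18] -> counters=[2,0,4,2,4,1,2,0,2,0,3,1,5,0,0,4,2,0,3]
Step 18: insert ctl at [0, 2, 10, 15, 16] -> counters=[3,0,5,2,4,1,2,0,2,0,4,1,5,0,0,5,3,0,3]
Query sa: check counters[5]=1 counters[10]=4 counters[11]=1 counters[12]=5 counters[18]=3 -> maybe

Answer: maybe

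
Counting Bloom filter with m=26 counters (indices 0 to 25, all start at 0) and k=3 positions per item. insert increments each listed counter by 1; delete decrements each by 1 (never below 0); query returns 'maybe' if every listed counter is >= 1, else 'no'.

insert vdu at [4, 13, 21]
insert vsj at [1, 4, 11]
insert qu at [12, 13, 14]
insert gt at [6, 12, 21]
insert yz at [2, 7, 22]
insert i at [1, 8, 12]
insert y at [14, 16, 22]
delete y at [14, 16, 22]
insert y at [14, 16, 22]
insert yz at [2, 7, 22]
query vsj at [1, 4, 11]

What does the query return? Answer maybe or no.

Answer: maybe

Derivation:
Step 1: insert vdu at [4, 13, 21] -> counters=[0,0,0,0,1,0,0,0,0,0,0,0,0,1,0,0,0,0,0,0,0,1,0,0,0,0]
Step 2: insert vsj at [1, 4, 11] -> counters=[0,1,0,0,2,0,0,0,0,0,0,1,0,1,0,0,0,0,0,0,0,1,0,0,0,0]
Step 3: insert qu at [12, 13, 14] -> counters=[0,1,0,0,2,0,0,0,0,0,0,1,1,2,1,0,0,0,0,0,0,1,0,0,0,0]
Step 4: insert gt at [6, 12, 21] -> counters=[0,1,0,0,2,0,1,0,0,0,0,1,2,2,1,0,0,0,0,0,0,2,0,0,0,0]
Step 5: insert yz at [2, 7, 22] -> counters=[0,1,1,0,2,0,1,1,0,0,0,1,2,2,1,0,0,0,0,0,0,2,1,0,0,0]
Step 6: insert i at [1, 8, 12] -> counters=[0,2,1,0,2,0,1,1,1,0,0,1,3,2,1,0,0,0,0,0,0,2,1,0,0,0]
Step 7: insert y at [14, 16, 22] -> counters=[0,2,1,0,2,0,1,1,1,0,0,1,3,2,2,0,1,0,0,0,0,2,2,0,0,0]
Step 8: delete y at [14, 16, 22] -> counters=[0,2,1,0,2,0,1,1,1,0,0,1,3,2,1,0,0,0,0,0,0,2,1,0,0,0]
Step 9: insert y at [14, 16, 22] -> counters=[0,2,1,0,2,0,1,1,1,0,0,1,3,2,2,0,1,0,0,0,0,2,2,0,0,0]
Step 10: insert yz at [2, 7, 22] -> counters=[0,2,2,0,2,0,1,2,1,0,0,1,3,2,2,0,1,0,0,0,0,2,3,0,0,0]
Query vsj: check counters[1]=2 counters[4]=2 counters[11]=1 -> maybe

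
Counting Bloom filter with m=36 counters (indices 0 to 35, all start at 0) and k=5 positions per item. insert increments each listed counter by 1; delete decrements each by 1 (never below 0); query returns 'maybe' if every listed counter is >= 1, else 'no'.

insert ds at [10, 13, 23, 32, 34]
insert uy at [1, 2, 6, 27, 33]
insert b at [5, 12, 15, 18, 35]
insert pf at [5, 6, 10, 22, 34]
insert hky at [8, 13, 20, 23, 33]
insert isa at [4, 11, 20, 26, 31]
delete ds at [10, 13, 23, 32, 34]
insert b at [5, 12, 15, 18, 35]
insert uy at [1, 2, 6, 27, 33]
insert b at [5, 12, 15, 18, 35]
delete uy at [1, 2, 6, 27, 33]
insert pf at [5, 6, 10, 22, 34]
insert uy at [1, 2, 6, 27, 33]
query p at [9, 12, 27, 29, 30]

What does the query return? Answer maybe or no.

Answer: no

Derivation:
Step 1: insert ds at [10, 13, 23, 32, 34] -> counters=[0,0,0,0,0,0,0,0,0,0,1,0,0,1,0,0,0,0,0,0,0,0,0,1,0,0,0,0,0,0,0,0,1,0,1,0]
Step 2: insert uy at [1, 2, 6, 27, 33] -> counters=[0,1,1,0,0,0,1,0,0,0,1,0,0,1,0,0,0,0,0,0,0,0,0,1,0,0,0,1,0,0,0,0,1,1,1,0]
Step 3: insert b at [5, 12, 15, 18, 35] -> counters=[0,1,1,0,0,1,1,0,0,0,1,0,1,1,0,1,0,0,1,0,0,0,0,1,0,0,0,1,0,0,0,0,1,1,1,1]
Step 4: insert pf at [5, 6, 10, 22, 34] -> counters=[0,1,1,0,0,2,2,0,0,0,2,0,1,1,0,1,0,0,1,0,0,0,1,1,0,0,0,1,0,0,0,0,1,1,2,1]
Step 5: insert hky at [8, 13, 20, 23, 33] -> counters=[0,1,1,0,0,2,2,0,1,0,2,0,1,2,0,1,0,0,1,0,1,0,1,2,0,0,0,1,0,0,0,0,1,2,2,1]
Step 6: insert isa at [4, 11, 20, 26, 31] -> counters=[0,1,1,0,1,2,2,0,1,0,2,1,1,2,0,1,0,0,1,0,2,0,1,2,0,0,1,1,0,0,0,1,1,2,2,1]
Step 7: delete ds at [10, 13, 23, 32, 34] -> counters=[0,1,1,0,1,2,2,0,1,0,1,1,1,1,0,1,0,0,1,0,2,0,1,1,0,0,1,1,0,0,0,1,0,2,1,1]
Step 8: insert b at [5, 12, 15, 18, 35] -> counters=[0,1,1,0,1,3,2,0,1,0,1,1,2,1,0,2,0,0,2,0,2,0,1,1,0,0,1,1,0,0,0,1,0,2,1,2]
Step 9: insert uy at [1, 2, 6, 27, 33] -> counters=[0,2,2,0,1,3,3,0,1,0,1,1,2,1,0,2,0,0,2,0,2,0,1,1,0,0,1,2,0,0,0,1,0,3,1,2]
Step 10: insert b at [5, 12, 15, 18, 35] -> counters=[0,2,2,0,1,4,3,0,1,0,1,1,3,1,0,3,0,0,3,0,2,0,1,1,0,0,1,2,0,0,0,1,0,3,1,3]
Step 11: delete uy at [1, 2, 6, 27, 33] -> counters=[0,1,1,0,1,4,2,0,1,0,1,1,3,1,0,3,0,0,3,0,2,0,1,1,0,0,1,1,0,0,0,1,0,2,1,3]
Step 12: insert pf at [5, 6, 10, 22, 34] -> counters=[0,1,1,0,1,5,3,0,1,0,2,1,3,1,0,3,0,0,3,0,2,0,2,1,0,0,1,1,0,0,0,1,0,2,2,3]
Step 13: insert uy at [1, 2, 6, 27, 33] -> counters=[0,2,2,0,1,5,4,0,1,0,2,1,3,1,0,3,0,0,3,0,2,0,2,1,0,0,1,2,0,0,0,1,0,3,2,3]
Query p: check counters[9]=0 counters[12]=3 counters[27]=2 counters[29]=0 counters[30]=0 -> no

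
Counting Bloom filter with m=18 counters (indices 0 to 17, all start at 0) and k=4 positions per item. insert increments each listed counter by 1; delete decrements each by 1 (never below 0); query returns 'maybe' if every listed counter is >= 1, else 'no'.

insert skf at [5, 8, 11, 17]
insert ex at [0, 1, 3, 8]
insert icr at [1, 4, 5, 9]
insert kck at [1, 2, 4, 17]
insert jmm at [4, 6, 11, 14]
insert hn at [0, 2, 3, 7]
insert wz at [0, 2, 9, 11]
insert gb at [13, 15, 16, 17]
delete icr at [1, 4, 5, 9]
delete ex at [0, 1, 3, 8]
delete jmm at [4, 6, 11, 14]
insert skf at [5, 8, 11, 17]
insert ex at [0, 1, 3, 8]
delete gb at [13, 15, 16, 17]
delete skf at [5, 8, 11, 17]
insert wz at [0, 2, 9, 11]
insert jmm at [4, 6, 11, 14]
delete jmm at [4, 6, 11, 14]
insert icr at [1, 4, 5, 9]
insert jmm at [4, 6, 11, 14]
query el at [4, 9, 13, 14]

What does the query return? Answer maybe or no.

Step 1: insert skf at [5, 8, 11, 17] -> counters=[0,0,0,0,0,1,0,0,1,0,0,1,0,0,0,0,0,1]
Step 2: insert ex at [0, 1, 3, 8] -> counters=[1,1,0,1,0,1,0,0,2,0,0,1,0,0,0,0,0,1]
Step 3: insert icr at [1, 4, 5, 9] -> counters=[1,2,0,1,1,2,0,0,2,1,0,1,0,0,0,0,0,1]
Step 4: insert kck at [1, 2, 4, 17] -> counters=[1,3,1,1,2,2,0,0,2,1,0,1,0,0,0,0,0,2]
Step 5: insert jmm at [4, 6, 11, 14] -> counters=[1,3,1,1,3,2,1,0,2,1,0,2,0,0,1,0,0,2]
Step 6: insert hn at [0, 2, 3, 7] -> counters=[2,3,2,2,3,2,1,1,2,1,0,2,0,0,1,0,0,2]
Step 7: insert wz at [0, 2, 9, 11] -> counters=[3,3,3,2,3,2,1,1,2,2,0,3,0,0,1,0,0,2]
Step 8: insert gb at [13, 15, 16, 17] -> counters=[3,3,3,2,3,2,1,1,2,2,0,3,0,1,1,1,1,3]
Step 9: delete icr at [1, 4, 5, 9] -> counters=[3,2,3,2,2,1,1,1,2,1,0,3,0,1,1,1,1,3]
Step 10: delete ex at [0, 1, 3, 8] -> counters=[2,1,3,1,2,1,1,1,1,1,0,3,0,1,1,1,1,3]
Step 11: delete jmm at [4, 6, 11, 14] -> counters=[2,1,3,1,1,1,0,1,1,1,0,2,0,1,0,1,1,3]
Step 12: insert skf at [5, 8, 11, 17] -> counters=[2,1,3,1,1,2,0,1,2,1,0,3,0,1,0,1,1,4]
Step 13: insert ex at [0, 1, 3, 8] -> counters=[3,2,3,2,1,2,0,1,3,1,0,3,0,1,0,1,1,4]
Step 14: delete gb at [13, 15, 16, 17] -> counters=[3,2,3,2,1,2,0,1,3,1,0,3,0,0,0,0,0,3]
Step 15: delete skf at [5, 8, 11, 17] -> counters=[3,2,3,2,1,1,0,1,2,1,0,2,0,0,0,0,0,2]
Step 16: insert wz at [0, 2, 9, 11] -> counters=[4,2,4,2,1,1,0,1,2,2,0,3,0,0,0,0,0,2]
Step 17: insert jmm at [4, 6, 11, 14] -> counters=[4,2,4,2,2,1,1,1,2,2,0,4,0,0,1,0,0,2]
Step 18: delete jmm at [4, 6, 11, 14] -> counters=[4,2,4,2,1,1,0,1,2,2,0,3,0,0,0,0,0,2]
Step 19: insert icr at [1, 4, 5, 9] -> counters=[4,3,4,2,2,2,0,1,2,3,0,3,0,0,0,0,0,2]
Step 20: insert jmm at [4, 6, 11, 14] -> counters=[4,3,4,2,3,2,1,1,2,3,0,4,0,0,1,0,0,2]
Query el: check counters[4]=3 counters[9]=3 counters[13]=0 counters[14]=1 -> no

Answer: no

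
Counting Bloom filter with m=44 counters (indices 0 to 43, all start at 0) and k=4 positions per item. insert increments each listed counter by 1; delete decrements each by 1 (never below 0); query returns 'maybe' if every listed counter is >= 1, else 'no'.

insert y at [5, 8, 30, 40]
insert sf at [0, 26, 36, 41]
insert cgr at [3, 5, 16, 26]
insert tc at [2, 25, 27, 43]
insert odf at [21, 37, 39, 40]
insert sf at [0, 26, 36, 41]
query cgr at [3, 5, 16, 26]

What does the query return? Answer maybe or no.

Step 1: insert y at [5, 8, 30, 40] -> counters=[0,0,0,0,0,1,0,0,1,0,0,0,0,0,0,0,0,0,0,0,0,0,0,0,0,0,0,0,0,0,1,0,0,0,0,0,0,0,0,0,1,0,0,0]
Step 2: insert sf at [0, 26, 36, 41] -> counters=[1,0,0,0,0,1,0,0,1,0,0,0,0,0,0,0,0,0,0,0,0,0,0,0,0,0,1,0,0,0,1,0,0,0,0,0,1,0,0,0,1,1,0,0]
Step 3: insert cgr at [3, 5, 16, 26] -> counters=[1,0,0,1,0,2,0,0,1,0,0,0,0,0,0,0,1,0,0,0,0,0,0,0,0,0,2,0,0,0,1,0,0,0,0,0,1,0,0,0,1,1,0,0]
Step 4: insert tc at [2, 25, 27, 43] -> counters=[1,0,1,1,0,2,0,0,1,0,0,0,0,0,0,0,1,0,0,0,0,0,0,0,0,1,2,1,0,0,1,0,0,0,0,0,1,0,0,0,1,1,0,1]
Step 5: insert odf at [21, 37, 39, 40] -> counters=[1,0,1,1,0,2,0,0,1,0,0,0,0,0,0,0,1,0,0,0,0,1,0,0,0,1,2,1,0,0,1,0,0,0,0,0,1,1,0,1,2,1,0,1]
Step 6: insert sf at [0, 26, 36, 41] -> counters=[2,0,1,1,0,2,0,0,1,0,0,0,0,0,0,0,1,0,0,0,0,1,0,0,0,1,3,1,0,0,1,0,0,0,0,0,2,1,0,1,2,2,0,1]
Query cgr: check counters[3]=1 counters[5]=2 counters[16]=1 counters[26]=3 -> maybe

Answer: maybe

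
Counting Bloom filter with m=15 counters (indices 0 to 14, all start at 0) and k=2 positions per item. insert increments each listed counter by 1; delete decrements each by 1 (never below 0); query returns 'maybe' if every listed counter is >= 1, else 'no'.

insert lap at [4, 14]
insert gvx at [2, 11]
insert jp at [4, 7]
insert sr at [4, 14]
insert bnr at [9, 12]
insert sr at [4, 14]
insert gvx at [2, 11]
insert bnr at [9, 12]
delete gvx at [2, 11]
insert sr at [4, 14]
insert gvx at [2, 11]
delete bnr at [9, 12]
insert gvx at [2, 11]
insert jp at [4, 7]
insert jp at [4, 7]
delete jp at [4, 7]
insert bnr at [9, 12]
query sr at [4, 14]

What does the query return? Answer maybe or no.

Step 1: insert lap at [4, 14] -> counters=[0,0,0,0,1,0,0,0,0,0,0,0,0,0,1]
Step 2: insert gvx at [2, 11] -> counters=[0,0,1,0,1,0,0,0,0,0,0,1,0,0,1]
Step 3: insert jp at [4, 7] -> counters=[0,0,1,0,2,0,0,1,0,0,0,1,0,0,1]
Step 4: insert sr at [4, 14] -> counters=[0,0,1,0,3,0,0,1,0,0,0,1,0,0,2]
Step 5: insert bnr at [9, 12] -> counters=[0,0,1,0,3,0,0,1,0,1,0,1,1,0,2]
Step 6: insert sr at [4, 14] -> counters=[0,0,1,0,4,0,0,1,0,1,0,1,1,0,3]
Step 7: insert gvx at [2, 11] -> counters=[0,0,2,0,4,0,0,1,0,1,0,2,1,0,3]
Step 8: insert bnr at [9, 12] -> counters=[0,0,2,0,4,0,0,1,0,2,0,2,2,0,3]
Step 9: delete gvx at [2, 11] -> counters=[0,0,1,0,4,0,0,1,0,2,0,1,2,0,3]
Step 10: insert sr at [4, 14] -> counters=[0,0,1,0,5,0,0,1,0,2,0,1,2,0,4]
Step 11: insert gvx at [2, 11] -> counters=[0,0,2,0,5,0,0,1,0,2,0,2,2,0,4]
Step 12: delete bnr at [9, 12] -> counters=[0,0,2,0,5,0,0,1,0,1,0,2,1,0,4]
Step 13: insert gvx at [2, 11] -> counters=[0,0,3,0,5,0,0,1,0,1,0,3,1,0,4]
Step 14: insert jp at [4, 7] -> counters=[0,0,3,0,6,0,0,2,0,1,0,3,1,0,4]
Step 15: insert jp at [4, 7] -> counters=[0,0,3,0,7,0,0,3,0,1,0,3,1,0,4]
Step 16: delete jp at [4, 7] -> counters=[0,0,3,0,6,0,0,2,0,1,0,3,1,0,4]
Step 17: insert bnr at [9, 12] -> counters=[0,0,3,0,6,0,0,2,0,2,0,3,2,0,4]
Query sr: check counters[4]=6 counters[14]=4 -> maybe

Answer: maybe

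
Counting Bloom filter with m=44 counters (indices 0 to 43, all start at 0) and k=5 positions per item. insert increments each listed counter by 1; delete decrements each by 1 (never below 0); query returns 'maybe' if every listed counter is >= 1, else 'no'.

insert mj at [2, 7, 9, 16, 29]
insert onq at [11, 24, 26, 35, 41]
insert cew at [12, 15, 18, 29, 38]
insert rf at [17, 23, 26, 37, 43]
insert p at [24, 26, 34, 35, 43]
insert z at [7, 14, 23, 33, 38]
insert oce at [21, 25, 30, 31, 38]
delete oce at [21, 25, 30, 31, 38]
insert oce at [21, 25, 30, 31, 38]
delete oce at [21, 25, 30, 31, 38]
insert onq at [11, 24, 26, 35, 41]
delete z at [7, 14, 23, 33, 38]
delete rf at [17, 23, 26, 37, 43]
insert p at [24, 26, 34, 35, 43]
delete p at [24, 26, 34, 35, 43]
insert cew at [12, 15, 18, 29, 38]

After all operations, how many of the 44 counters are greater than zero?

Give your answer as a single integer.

Answer: 16

Derivation:
Step 1: insert mj at [2, 7, 9, 16, 29] -> counters=[0,0,1,0,0,0,0,1,0,1,0,0,0,0,0,0,1,0,0,0,0,0,0,0,0,0,0,0,0,1,0,0,0,0,0,0,0,0,0,0,0,0,0,0]
Step 2: insert onq at [11, 24, 26, 35, 41] -> counters=[0,0,1,0,0,0,0,1,0,1,0,1,0,0,0,0,1,0,0,0,0,0,0,0,1,0,1,0,0,1,0,0,0,0,0,1,0,0,0,0,0,1,0,0]
Step 3: insert cew at [12, 15, 18, 29, 38] -> counters=[0,0,1,0,0,0,0,1,0,1,0,1,1,0,0,1,1,0,1,0,0,0,0,0,1,0,1,0,0,2,0,0,0,0,0,1,0,0,1,0,0,1,0,0]
Step 4: insert rf at [17, 23, 26, 37, 43] -> counters=[0,0,1,0,0,0,0,1,0,1,0,1,1,0,0,1,1,1,1,0,0,0,0,1,1,0,2,0,0,2,0,0,0,0,0,1,0,1,1,0,0,1,0,1]
Step 5: insert p at [24, 26, 34, 35, 43] -> counters=[0,0,1,0,0,0,0,1,0,1,0,1,1,0,0,1,1,1,1,0,0,0,0,1,2,0,3,0,0,2,0,0,0,0,1,2,0,1,1,0,0,1,0,2]
Step 6: insert z at [7, 14, 23, 33, 38] -> counters=[0,0,1,0,0,0,0,2,0,1,0,1,1,0,1,1,1,1,1,0,0,0,0,2,2,0,3,0,0,2,0,0,0,1,1,2,0,1,2,0,0,1,0,2]
Step 7: insert oce at [21, 25, 30, 31, 38] -> counters=[0,0,1,0,0,0,0,2,0,1,0,1,1,0,1,1,1,1,1,0,0,1,0,2,2,1,3,0,0,2,1,1,0,1,1,2,0,1,3,0,0,1,0,2]
Step 8: delete oce at [21, 25, 30, 31, 38] -> counters=[0,0,1,0,0,0,0,2,0,1,0,1,1,0,1,1,1,1,1,0,0,0,0,2,2,0,3,0,0,2,0,0,0,1,1,2,0,1,2,0,0,1,0,2]
Step 9: insert oce at [21, 25, 30, 31, 38] -> counters=[0,0,1,0,0,0,0,2,0,1,0,1,1,0,1,1,1,1,1,0,0,1,0,2,2,1,3,0,0,2,1,1,0,1,1,2,0,1,3,0,0,1,0,2]
Step 10: delete oce at [21, 25, 30, 31, 38] -> counters=[0,0,1,0,0,0,0,2,0,1,0,1,1,0,1,1,1,1,1,0,0,0,0,2,2,0,3,0,0,2,0,0,0,1,1,2,0,1,2,0,0,1,0,2]
Step 11: insert onq at [11, 24, 26, 35, 41] -> counters=[0,0,1,0,0,0,0,2,0,1,0,2,1,0,1,1,1,1,1,0,0,0,0,2,3,0,4,0,0,2,0,0,0,1,1,3,0,1,2,0,0,2,0,2]
Step 12: delete z at [7, 14, 23, 33, 38] -> counters=[0,0,1,0,0,0,0,1,0,1,0,2,1,0,0,1,1,1,1,0,0,0,0,1,3,0,4,0,0,2,0,0,0,0,1,3,0,1,1,0,0,2,0,2]
Step 13: delete rf at [17, 23, 26, 37, 43] -> counters=[0,0,1,0,0,0,0,1,0,1,0,2,1,0,0,1,1,0,1,0,0,0,0,0,3,0,3,0,0,2,0,0,0,0,1,3,0,0,1,0,0,2,0,1]
Step 14: insert p at [24, 26, 34, 35, 43] -> counters=[0,0,1,0,0,0,0,1,0,1,0,2,1,0,0,1,1,0,1,0,0,0,0,0,4,0,4,0,0,2,0,0,0,0,2,4,0,0,1,0,0,2,0,2]
Step 15: delete p at [24, 26, 34, 35, 43] -> counters=[0,0,1,0,0,0,0,1,0,1,0,2,1,0,0,1,1,0,1,0,0,0,0,0,3,0,3,0,0,2,0,0,0,0,1,3,0,0,1,0,0,2,0,1]
Step 16: insert cew at [12, 15, 18, 29, 38] -> counters=[0,0,1,0,0,0,0,1,0,1,0,2,2,0,0,2,1,0,2,0,0,0,0,0,3,0,3,0,0,3,0,0,0,0,1,3,0,0,2,0,0,2,0,1]
Final counters=[0,0,1,0,0,0,0,1,0,1,0,2,2,0,0,2,1,0,2,0,0,0,0,0,3,0,3,0,0,3,0,0,0,0,1,3,0,0,2,0,0,2,0,1] -> 16 nonzero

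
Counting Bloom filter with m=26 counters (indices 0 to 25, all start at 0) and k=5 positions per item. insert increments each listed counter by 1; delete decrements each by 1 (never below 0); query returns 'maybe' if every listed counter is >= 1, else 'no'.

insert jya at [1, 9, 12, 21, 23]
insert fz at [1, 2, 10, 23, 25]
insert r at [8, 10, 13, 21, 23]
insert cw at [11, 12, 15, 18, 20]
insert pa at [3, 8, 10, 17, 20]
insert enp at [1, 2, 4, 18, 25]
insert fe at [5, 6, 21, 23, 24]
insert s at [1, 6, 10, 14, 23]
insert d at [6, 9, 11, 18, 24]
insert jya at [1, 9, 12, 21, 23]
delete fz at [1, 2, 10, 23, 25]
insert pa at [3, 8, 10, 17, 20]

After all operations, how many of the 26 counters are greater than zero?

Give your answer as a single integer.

Step 1: insert jya at [1, 9, 12, 21, 23] -> counters=[0,1,0,0,0,0,0,0,0,1,0,0,1,0,0,0,0,0,0,0,0,1,0,1,0,0]
Step 2: insert fz at [1, 2, 10, 23, 25] -> counters=[0,2,1,0,0,0,0,0,0,1,1,0,1,0,0,0,0,0,0,0,0,1,0,2,0,1]
Step 3: insert r at [8, 10, 13, 21, 23] -> counters=[0,2,1,0,0,0,0,0,1,1,2,0,1,1,0,0,0,0,0,0,0,2,0,3,0,1]
Step 4: insert cw at [11, 12, 15, 18, 20] -> counters=[0,2,1,0,0,0,0,0,1,1,2,1,2,1,0,1,0,0,1,0,1,2,0,3,0,1]
Step 5: insert pa at [3, 8, 10, 17, 20] -> counters=[0,2,1,1,0,0,0,0,2,1,3,1,2,1,0,1,0,1,1,0,2,2,0,3,0,1]
Step 6: insert enp at [1, 2, 4, 18, 25] -> counters=[0,3,2,1,1,0,0,0,2,1,3,1,2,1,0,1,0,1,2,0,2,2,0,3,0,2]
Step 7: insert fe at [5, 6, 21, 23, 24] -> counters=[0,3,2,1,1,1,1,0,2,1,3,1,2,1,0,1,0,1,2,0,2,3,0,4,1,2]
Step 8: insert s at [1, 6, 10, 14, 23] -> counters=[0,4,2,1,1,1,2,0,2,1,4,1,2,1,1,1,0,1,2,0,2,3,0,5,1,2]
Step 9: insert d at [6, 9, 11, 18, 24] -> counters=[0,4,2,1,1,1,3,0,2,2,4,2,2,1,1,1,0,1,3,0,2,3,0,5,2,2]
Step 10: insert jya at [1, 9, 12, 21, 23] -> counters=[0,5,2,1,1,1,3,0,2,3,4,2,3,1,1,1,0,1,3,0,2,4,0,6,2,2]
Step 11: delete fz at [1, 2, 10, 23, 25] -> counters=[0,4,1,1,1,1,3,0,2,3,3,2,3,1,1,1,0,1,3,0,2,4,0,5,2,1]
Step 12: insert pa at [3, 8, 10, 17, 20] -> counters=[0,4,1,2,1,1,3,0,3,3,4,2,3,1,1,1,0,2,3,0,3,4,0,5,2,1]
Final counters=[0,4,1,2,1,1,3,0,3,3,4,2,3,1,1,1,0,2,3,0,3,4,0,5,2,1] -> 21 nonzero

Answer: 21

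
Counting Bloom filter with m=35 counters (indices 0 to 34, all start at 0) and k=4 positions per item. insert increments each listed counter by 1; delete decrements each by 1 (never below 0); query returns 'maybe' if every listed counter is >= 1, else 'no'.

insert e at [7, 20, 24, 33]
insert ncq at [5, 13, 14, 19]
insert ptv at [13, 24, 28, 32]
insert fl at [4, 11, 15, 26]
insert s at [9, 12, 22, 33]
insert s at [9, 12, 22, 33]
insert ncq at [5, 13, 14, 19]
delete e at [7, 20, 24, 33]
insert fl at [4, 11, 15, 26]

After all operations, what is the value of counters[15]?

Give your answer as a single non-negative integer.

Step 1: insert e at [7, 20, 24, 33] -> counters=[0,0,0,0,0,0,0,1,0,0,0,0,0,0,0,0,0,0,0,0,1,0,0,0,1,0,0,0,0,0,0,0,0,1,0]
Step 2: insert ncq at [5, 13, 14, 19] -> counters=[0,0,0,0,0,1,0,1,0,0,0,0,0,1,1,0,0,0,0,1,1,0,0,0,1,0,0,0,0,0,0,0,0,1,0]
Step 3: insert ptv at [13, 24, 28, 32] -> counters=[0,0,0,0,0,1,0,1,0,0,0,0,0,2,1,0,0,0,0,1,1,0,0,0,2,0,0,0,1,0,0,0,1,1,0]
Step 4: insert fl at [4, 11, 15, 26] -> counters=[0,0,0,0,1,1,0,1,0,0,0,1,0,2,1,1,0,0,0,1,1,0,0,0,2,0,1,0,1,0,0,0,1,1,0]
Step 5: insert s at [9, 12, 22, 33] -> counters=[0,0,0,0,1,1,0,1,0,1,0,1,1,2,1,1,0,0,0,1,1,0,1,0,2,0,1,0,1,0,0,0,1,2,0]
Step 6: insert s at [9, 12, 22, 33] -> counters=[0,0,0,0,1,1,0,1,0,2,0,1,2,2,1,1,0,0,0,1,1,0,2,0,2,0,1,0,1,0,0,0,1,3,0]
Step 7: insert ncq at [5, 13, 14, 19] -> counters=[0,0,0,0,1,2,0,1,0,2,0,1,2,3,2,1,0,0,0,2,1,0,2,0,2,0,1,0,1,0,0,0,1,3,0]
Step 8: delete e at [7, 20, 24, 33] -> counters=[0,0,0,0,1,2,0,0,0,2,0,1,2,3,2,1,0,0,0,2,0,0,2,0,1,0,1,0,1,0,0,0,1,2,0]
Step 9: insert fl at [4, 11, 15, 26] -> counters=[0,0,0,0,2,2,0,0,0,2,0,2,2,3,2,2,0,0,0,2,0,0,2,0,1,0,2,0,1,0,0,0,1,2,0]
Final counters=[0,0,0,0,2,2,0,0,0,2,0,2,2,3,2,2,0,0,0,2,0,0,2,0,1,0,2,0,1,0,0,0,1,2,0] -> counters[15]=2

Answer: 2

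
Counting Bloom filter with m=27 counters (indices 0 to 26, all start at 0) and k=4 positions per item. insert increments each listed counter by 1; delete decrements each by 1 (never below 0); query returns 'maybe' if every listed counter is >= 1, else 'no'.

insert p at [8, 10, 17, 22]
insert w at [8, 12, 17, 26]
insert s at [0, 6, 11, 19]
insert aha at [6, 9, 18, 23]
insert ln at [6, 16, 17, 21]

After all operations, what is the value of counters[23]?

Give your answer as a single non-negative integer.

Answer: 1

Derivation:
Step 1: insert p at [8, 10, 17, 22] -> counters=[0,0,0,0,0,0,0,0,1,0,1,0,0,0,0,0,0,1,0,0,0,0,1,0,0,0,0]
Step 2: insert w at [8, 12, 17, 26] -> counters=[0,0,0,0,0,0,0,0,2,0,1,0,1,0,0,0,0,2,0,0,0,0,1,0,0,0,1]
Step 3: insert s at [0, 6, 11, 19] -> counters=[1,0,0,0,0,0,1,0,2,0,1,1,1,0,0,0,0,2,0,1,0,0,1,0,0,0,1]
Step 4: insert aha at [6, 9, 18, 23] -> counters=[1,0,0,0,0,0,2,0,2,1,1,1,1,0,0,0,0,2,1,1,0,0,1,1,0,0,1]
Step 5: insert ln at [6, 16, 17, 21] -> counters=[1,0,0,0,0,0,3,0,2,1,1,1,1,0,0,0,1,3,1,1,0,1,1,1,0,0,1]
Final counters=[1,0,0,0,0,0,3,0,2,1,1,1,1,0,0,0,1,3,1,1,0,1,1,1,0,0,1] -> counters[23]=1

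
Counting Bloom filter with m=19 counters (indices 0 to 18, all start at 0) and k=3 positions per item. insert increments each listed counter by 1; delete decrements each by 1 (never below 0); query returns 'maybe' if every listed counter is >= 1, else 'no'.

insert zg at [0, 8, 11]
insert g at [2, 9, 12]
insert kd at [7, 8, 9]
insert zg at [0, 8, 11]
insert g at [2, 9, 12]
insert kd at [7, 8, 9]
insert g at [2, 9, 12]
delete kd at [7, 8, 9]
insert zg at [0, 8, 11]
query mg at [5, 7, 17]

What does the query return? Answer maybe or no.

Answer: no

Derivation:
Step 1: insert zg at [0, 8, 11] -> counters=[1,0,0,0,0,0,0,0,1,0,0,1,0,0,0,0,0,0,0]
Step 2: insert g at [2, 9, 12] -> counters=[1,0,1,0,0,0,0,0,1,1,0,1,1,0,0,0,0,0,0]
Step 3: insert kd at [7, 8, 9] -> counters=[1,0,1,0,0,0,0,1,2,2,0,1,1,0,0,0,0,0,0]
Step 4: insert zg at [0, 8, 11] -> counters=[2,0,1,0,0,0,0,1,3,2,0,2,1,0,0,0,0,0,0]
Step 5: insert g at [2, 9, 12] -> counters=[2,0,2,0,0,0,0,1,3,3,0,2,2,0,0,0,0,0,0]
Step 6: insert kd at [7, 8, 9] -> counters=[2,0,2,0,0,0,0,2,4,4,0,2,2,0,0,0,0,0,0]
Step 7: insert g at [2, 9, 12] -> counters=[2,0,3,0,0,0,0,2,4,5,0,2,3,0,0,0,0,0,0]
Step 8: delete kd at [7, 8, 9] -> counters=[2,0,3,0,0,0,0,1,3,4,0,2,3,0,0,0,0,0,0]
Step 9: insert zg at [0, 8, 11] -> counters=[3,0,3,0,0,0,0,1,4,4,0,3,3,0,0,0,0,0,0]
Query mg: check counters[5]=0 counters[7]=1 counters[17]=0 -> no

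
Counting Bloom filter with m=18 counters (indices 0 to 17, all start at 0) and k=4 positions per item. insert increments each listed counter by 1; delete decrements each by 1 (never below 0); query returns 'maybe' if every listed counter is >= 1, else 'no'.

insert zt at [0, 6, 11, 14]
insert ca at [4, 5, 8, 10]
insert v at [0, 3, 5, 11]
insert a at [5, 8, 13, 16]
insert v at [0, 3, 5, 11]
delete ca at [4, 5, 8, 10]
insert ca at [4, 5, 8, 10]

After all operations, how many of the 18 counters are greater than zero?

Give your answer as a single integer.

Answer: 11

Derivation:
Step 1: insert zt at [0, 6, 11, 14] -> counters=[1,0,0,0,0,0,1,0,0,0,0,1,0,0,1,0,0,0]
Step 2: insert ca at [4, 5, 8, 10] -> counters=[1,0,0,0,1,1,1,0,1,0,1,1,0,0,1,0,0,0]
Step 3: insert v at [0, 3, 5, 11] -> counters=[2,0,0,1,1,2,1,0,1,0,1,2,0,0,1,0,0,0]
Step 4: insert a at [5, 8, 13, 16] -> counters=[2,0,0,1,1,3,1,0,2,0,1,2,0,1,1,0,1,0]
Step 5: insert v at [0, 3, 5, 11] -> counters=[3,0,0,2,1,4,1,0,2,0,1,3,0,1,1,0,1,0]
Step 6: delete ca at [4, 5, 8, 10] -> counters=[3,0,0,2,0,3,1,0,1,0,0,3,0,1,1,0,1,0]
Step 7: insert ca at [4, 5, 8, 10] -> counters=[3,0,0,2,1,4,1,0,2,0,1,3,0,1,1,0,1,0]
Final counters=[3,0,0,2,1,4,1,0,2,0,1,3,0,1,1,0,1,0] -> 11 nonzero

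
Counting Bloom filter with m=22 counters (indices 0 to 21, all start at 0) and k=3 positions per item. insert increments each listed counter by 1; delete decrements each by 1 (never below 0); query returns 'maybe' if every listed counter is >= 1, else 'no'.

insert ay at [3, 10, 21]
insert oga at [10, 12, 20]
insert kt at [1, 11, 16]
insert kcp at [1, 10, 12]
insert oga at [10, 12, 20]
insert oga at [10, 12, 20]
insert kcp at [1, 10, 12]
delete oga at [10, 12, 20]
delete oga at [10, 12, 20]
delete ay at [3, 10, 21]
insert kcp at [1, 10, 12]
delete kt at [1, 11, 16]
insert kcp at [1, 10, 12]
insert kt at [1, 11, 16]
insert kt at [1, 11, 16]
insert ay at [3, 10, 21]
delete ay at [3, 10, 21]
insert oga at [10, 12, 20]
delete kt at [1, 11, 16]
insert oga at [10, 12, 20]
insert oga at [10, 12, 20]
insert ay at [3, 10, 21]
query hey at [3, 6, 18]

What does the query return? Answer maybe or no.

Answer: no

Derivation:
Step 1: insert ay at [3, 10, 21] -> counters=[0,0,0,1,0,0,0,0,0,0,1,0,0,0,0,0,0,0,0,0,0,1]
Step 2: insert oga at [10, 12, 20] -> counters=[0,0,0,1,0,0,0,0,0,0,2,0,1,0,0,0,0,0,0,0,1,1]
Step 3: insert kt at [1, 11, 16] -> counters=[0,1,0,1,0,0,0,0,0,0,2,1,1,0,0,0,1,0,0,0,1,1]
Step 4: insert kcp at [1, 10, 12] -> counters=[0,2,0,1,0,0,0,0,0,0,3,1,2,0,0,0,1,0,0,0,1,1]
Step 5: insert oga at [10, 12, 20] -> counters=[0,2,0,1,0,0,0,0,0,0,4,1,3,0,0,0,1,0,0,0,2,1]
Step 6: insert oga at [10, 12, 20] -> counters=[0,2,0,1,0,0,0,0,0,0,5,1,4,0,0,0,1,0,0,0,3,1]
Step 7: insert kcp at [1, 10, 12] -> counters=[0,3,0,1,0,0,0,0,0,0,6,1,5,0,0,0,1,0,0,0,3,1]
Step 8: delete oga at [10, 12, 20] -> counters=[0,3,0,1,0,0,0,0,0,0,5,1,4,0,0,0,1,0,0,0,2,1]
Step 9: delete oga at [10, 12, 20] -> counters=[0,3,0,1,0,0,0,0,0,0,4,1,3,0,0,0,1,0,0,0,1,1]
Step 10: delete ay at [3, 10, 21] -> counters=[0,3,0,0,0,0,0,0,0,0,3,1,3,0,0,0,1,0,0,0,1,0]
Step 11: insert kcp at [1, 10, 12] -> counters=[0,4,0,0,0,0,0,0,0,0,4,1,4,0,0,0,1,0,0,0,1,0]
Step 12: delete kt at [1, 11, 16] -> counters=[0,3,0,0,0,0,0,0,0,0,4,0,4,0,0,0,0,0,0,0,1,0]
Step 13: insert kcp at [1, 10, 12] -> counters=[0,4,0,0,0,0,0,0,0,0,5,0,5,0,0,0,0,0,0,0,1,0]
Step 14: insert kt at [1, 11, 16] -> counters=[0,5,0,0,0,0,0,0,0,0,5,1,5,0,0,0,1,0,0,0,1,0]
Step 15: insert kt at [1, 11, 16] -> counters=[0,6,0,0,0,0,0,0,0,0,5,2,5,0,0,0,2,0,0,0,1,0]
Step 16: insert ay at [3, 10, 21] -> counters=[0,6,0,1,0,0,0,0,0,0,6,2,5,0,0,0,2,0,0,0,1,1]
Step 17: delete ay at [3, 10, 21] -> counters=[0,6,0,0,0,0,0,0,0,0,5,2,5,0,0,0,2,0,0,0,1,0]
Step 18: insert oga at [10, 12, 20] -> counters=[0,6,0,0,0,0,0,0,0,0,6,2,6,0,0,0,2,0,0,0,2,0]
Step 19: delete kt at [1, 11, 16] -> counters=[0,5,0,0,0,0,0,0,0,0,6,1,6,0,0,0,1,0,0,0,2,0]
Step 20: insert oga at [10, 12, 20] -> counters=[0,5,0,0,0,0,0,0,0,0,7,1,7,0,0,0,1,0,0,0,3,0]
Step 21: insert oga at [10, 12, 20] -> counters=[0,5,0,0,0,0,0,0,0,0,8,1,8,0,0,0,1,0,0,0,4,0]
Step 22: insert ay at [3, 10, 21] -> counters=[0,5,0,1,0,0,0,0,0,0,9,1,8,0,0,0,1,0,0,0,4,1]
Query hey: check counters[3]=1 counters[6]=0 counters[18]=0 -> no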